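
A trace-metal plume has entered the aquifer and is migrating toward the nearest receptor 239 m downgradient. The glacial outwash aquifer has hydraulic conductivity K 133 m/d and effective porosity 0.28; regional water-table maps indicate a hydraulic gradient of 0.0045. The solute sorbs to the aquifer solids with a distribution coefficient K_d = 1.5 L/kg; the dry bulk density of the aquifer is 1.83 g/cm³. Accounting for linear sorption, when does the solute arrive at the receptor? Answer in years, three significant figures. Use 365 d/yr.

Specific discharge q = 133 × 0.0045 = 0.5985 m/d
v = Ki/n = 133·0.0045/0.28 = 2.137 m/d
Retardation R = 1 + ρ_b·K_d/n = 1 + 1.83×1.5/0.28 = 10.80
Contaminant velocity v_c = v/R = 2.137/10.80 = 0.1979 m/d
t = L/v_c = 239/0.1979 = 1208 d
   = 1208/365 = 3.31 yr

3.31 years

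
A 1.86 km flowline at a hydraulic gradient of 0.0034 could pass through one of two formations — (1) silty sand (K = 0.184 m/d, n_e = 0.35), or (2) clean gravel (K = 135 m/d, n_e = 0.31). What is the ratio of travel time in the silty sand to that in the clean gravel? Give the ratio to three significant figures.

828

Unit 1 (silty sand): v = 0.184×0.0034/0.35 = 0.001787 m/d, t = 1860/0.001787 = 1.041e6 d
Unit 2 (clean gravel): v = 135×0.0034/0.31 = 1.481 m/d, t = 1860/1.481 = 1256 d
t(silty sand) / t(clean gravel) = 1.041e6/1256 = 828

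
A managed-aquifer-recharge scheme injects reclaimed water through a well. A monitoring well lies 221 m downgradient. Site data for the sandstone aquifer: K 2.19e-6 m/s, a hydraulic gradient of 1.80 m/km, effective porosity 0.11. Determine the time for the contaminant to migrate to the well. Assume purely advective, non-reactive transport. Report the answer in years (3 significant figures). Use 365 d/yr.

196 years

K = 2.19e-6 m/s × 86400 s/d = 0.1892 m/d
Specific discharge q = 0.1892 × 0.0018 = 3.406e-4 m/d
Seepage velocity v = q / n = 3.406e-4 / 0.11 = 0.003096 m/d
t = L / v = 221 / 0.003096 = 71380 d
   = 71380 / 365 = 196 yr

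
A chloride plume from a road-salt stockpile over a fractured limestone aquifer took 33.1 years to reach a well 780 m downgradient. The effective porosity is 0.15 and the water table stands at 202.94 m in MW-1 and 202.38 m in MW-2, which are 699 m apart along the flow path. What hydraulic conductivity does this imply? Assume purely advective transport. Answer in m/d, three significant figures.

12.1 m/d

Hydraulic gradient i = (202.94 − 202.38) / 699 = 0.56 / 699 = 8.011e-4
t = 33.1 years = 12080 d
v = L / t = 780 / 12080 = 0.06456 m/d
K = v · n / i = 0.06456 × 0.15 / 8.011e-4 = 12.1 m/d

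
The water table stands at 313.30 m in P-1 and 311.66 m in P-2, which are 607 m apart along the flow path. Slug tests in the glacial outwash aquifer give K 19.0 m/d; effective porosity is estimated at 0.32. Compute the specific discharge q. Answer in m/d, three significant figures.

0.0513 m/d

Hydraulic gradient i = (313.30 − 311.66) / 607 = 1.64 / 607 = 0.002702
q = Ki = 19.0 × 0.002702 = 0.05133 m/d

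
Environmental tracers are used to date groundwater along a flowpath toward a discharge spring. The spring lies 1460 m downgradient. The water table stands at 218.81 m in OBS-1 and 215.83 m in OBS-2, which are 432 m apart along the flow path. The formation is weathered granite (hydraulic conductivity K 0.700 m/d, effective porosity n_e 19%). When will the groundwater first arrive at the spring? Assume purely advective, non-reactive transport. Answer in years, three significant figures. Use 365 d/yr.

157 years

Hydraulic gradient i = (218.81 − 215.83) / 432 = 2.98 / 432 = 0.006898
Specific discharge q = 0.700 × 0.006898 = 0.004829 m/d
Seepage velocity v = q / n = 0.004829 / 0.19 = 0.02541 m/d
t = L / v = 1460 / 0.02541 = 57450 d
   = 57450 / 365 = 157 yr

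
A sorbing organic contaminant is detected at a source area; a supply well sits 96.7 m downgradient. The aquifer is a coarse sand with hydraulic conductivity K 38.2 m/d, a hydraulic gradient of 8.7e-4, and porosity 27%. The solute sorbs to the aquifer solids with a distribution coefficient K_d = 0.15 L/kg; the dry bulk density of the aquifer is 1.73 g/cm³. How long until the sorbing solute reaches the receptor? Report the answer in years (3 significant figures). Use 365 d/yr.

4.22 years

q = Ki = 38.2 × 8.7e-4 = 0.03323 m/d
Average linear velocity = 0.03323 / 0.27 = 0.1231 m/d
Retardation R = 1 + ρ_b·K_d/n = 1 + 1.73×0.15/0.27 = 1.961
Contaminant velocity v_c = v/R = 0.1231/1.961 = 0.06276 m/d
t = L/v_c = 96.7/0.06276 = 1541 d
   = 1541/365 = 4.22 yr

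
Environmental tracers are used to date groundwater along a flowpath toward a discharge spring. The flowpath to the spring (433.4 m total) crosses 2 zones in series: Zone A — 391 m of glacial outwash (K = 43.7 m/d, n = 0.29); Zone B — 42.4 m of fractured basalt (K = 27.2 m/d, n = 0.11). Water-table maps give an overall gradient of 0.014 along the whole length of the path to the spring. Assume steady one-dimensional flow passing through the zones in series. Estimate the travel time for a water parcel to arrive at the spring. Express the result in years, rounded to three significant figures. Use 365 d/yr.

Steady 1-D flow in series ⇒ the Darcy flux q is identical in every zone and the zone head losses add (resistances L/K in series).
Σ(L/K) = 391/43.7 + 42.4/27.2 = 8.947 + 1.559 = 10.51 d
K_eq = L_total / Σ(L/K) = 433.4 / 10.51 = 41.25 m/d
q = K_eq · i = 41.25 × 0.014 = 0.5775 m/d (same in every zone)
Zone A: v = q/n = 0.5775/0.29 = 1.991 m/d → t_A = 391/1.991 = 196.3 d
Zone B: v = q/n = 0.5775/0.11 = 5.250 m/d → t_B = 42.4/5.250 = 8.076 d
Total t = 196.3 + 8.076 = 204.4 d
   = 204.4 / 365 = 0.560 yr

0.560 years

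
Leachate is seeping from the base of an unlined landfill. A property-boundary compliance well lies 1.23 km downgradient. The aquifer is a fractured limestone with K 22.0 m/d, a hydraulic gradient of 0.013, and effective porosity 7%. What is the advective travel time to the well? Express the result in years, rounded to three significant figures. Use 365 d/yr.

0.825 years

q = Ki = 22.0 × 0.013 = 0.2860 m/d
v_s = q/n_e = 0.2860/0.07 = 4.086 m/d
L = 1.23 km = 1230 m
t = L / v = 1230 / 4.086 = 301.0 d
   = 301.0 / 365 = 0.825 yr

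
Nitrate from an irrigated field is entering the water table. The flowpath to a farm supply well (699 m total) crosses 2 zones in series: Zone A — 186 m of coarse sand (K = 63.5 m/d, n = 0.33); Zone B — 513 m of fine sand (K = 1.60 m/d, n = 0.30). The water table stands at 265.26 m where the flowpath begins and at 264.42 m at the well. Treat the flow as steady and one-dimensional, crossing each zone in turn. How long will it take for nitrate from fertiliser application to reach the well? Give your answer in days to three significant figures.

82900 days

Total head drop ΔH = 265.26 − 264.42 = 0.84 m
Steady 1-D flow in series ⇒ the Darcy flux q is identical in every zone and the zone head losses add (resistances L/K in series).
Σ(L/K) = 186/63.5 + 513/1.60 = 2.929 + 320.6 = 323.6 d
q = ΔH / Σ(L/K) = 0.84 / 323.6 = 0.002596 m/d (same in every zone)
Zone A: v = q/n = 0.002596/0.33 = 0.007867 m/d → t_A = 186/0.007867 = 23640 d
Zone B: v = q/n = 0.002596/0.30 = 0.008654 m/d → t_B = 513/0.008654 = 59280 d
Total t = 23640 + 59280 = 82920 d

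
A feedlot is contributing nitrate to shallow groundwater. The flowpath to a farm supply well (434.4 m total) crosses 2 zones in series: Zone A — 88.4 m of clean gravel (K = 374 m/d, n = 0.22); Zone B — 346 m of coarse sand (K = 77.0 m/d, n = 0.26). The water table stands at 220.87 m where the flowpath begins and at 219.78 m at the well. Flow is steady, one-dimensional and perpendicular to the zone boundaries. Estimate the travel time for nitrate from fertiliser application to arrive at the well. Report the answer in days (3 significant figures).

475 days

Total head drop ΔH = 220.87 − 219.78 = 1.09 m
Steady 1-D flow in series ⇒ the Darcy flux q is identical in every zone and the zone head losses add (resistances L/K in series).
Σ(L/K) = 88.4/374 + 346/77.0 = 0.2364 + 4.494 = 4.730 d
q = ΔH / Σ(L/K) = 1.09 / 4.730 = 0.2305 m/d (same in every zone)
Zone A: v = q/n = 0.2305/0.22 = 1.048 m/d → t_A = 88.4/1.048 = 84.39 d
Zone B: v = q/n = 0.2305/0.26 = 0.8863 m/d → t_B = 346/0.8863 = 390.4 d
Total t = 84.39 + 390.4 = 474.8 d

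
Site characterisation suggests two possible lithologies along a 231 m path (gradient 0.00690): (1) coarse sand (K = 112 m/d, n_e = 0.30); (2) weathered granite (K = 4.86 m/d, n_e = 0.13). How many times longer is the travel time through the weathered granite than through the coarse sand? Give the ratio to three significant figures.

9.99

Unit 1 (coarse sand): v = 112×0.0069/0.30 = 2.576 m/d, t = 231/2.576 = 89.67 d
Unit 2 (weathered granite): v = 4.86×0.0069/0.13 = 0.2580 m/d, t = 231/0.2580 = 895.5 d
t(weathered granite) / t(coarse sand) = 895.5/89.67 = 9.99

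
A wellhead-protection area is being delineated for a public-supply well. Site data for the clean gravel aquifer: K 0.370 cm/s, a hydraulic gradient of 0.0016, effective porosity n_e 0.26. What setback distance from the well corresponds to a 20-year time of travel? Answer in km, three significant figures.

14.4 km

K = 0.370 cm/s × 864 = 319.7 m/d
Specific discharge q = 319.7 × 0.0016 = 0.5115 m/d
v = Ki/n = 319.7·0.0016/0.26 = 1.967 m/d
T = 20 yr × 365 = 7300 d
L = v × T = 1.967 × 7300 = 14360 m
   = 14.4 km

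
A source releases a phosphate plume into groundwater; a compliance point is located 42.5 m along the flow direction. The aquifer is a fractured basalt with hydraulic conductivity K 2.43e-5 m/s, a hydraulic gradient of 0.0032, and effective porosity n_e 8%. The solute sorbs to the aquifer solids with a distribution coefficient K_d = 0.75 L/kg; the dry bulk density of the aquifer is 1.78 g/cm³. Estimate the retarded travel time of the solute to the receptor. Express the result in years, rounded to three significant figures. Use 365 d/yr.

K = 2.43e-5 m/s × 86400 s/d = 2.100 m/d
q = Ki = 2.100 × 0.0032 = 0.006718 m/d
Seepage velocity v = q / n = 0.006718 / 0.08 = 0.08398 m/d
Retardation R = 1 + ρ_b·K_d/n = 1 + 1.78×0.75/0.08 = 17.69
Contaminant velocity v_c = v/R = 0.08398/17.69 = 0.004748 m/d
t = L/v_c = 42.5/0.004748 = 8951 d
   = 8951/365 = 24.5 yr

24.5 years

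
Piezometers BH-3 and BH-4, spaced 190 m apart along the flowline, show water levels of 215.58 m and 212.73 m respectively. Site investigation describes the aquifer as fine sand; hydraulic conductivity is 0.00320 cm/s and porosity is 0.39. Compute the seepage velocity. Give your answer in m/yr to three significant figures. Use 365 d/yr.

Hydraulic gradient i = (215.58 − 212.73) / 190 = 2.85 / 190 = 0.01500
K = 0.00320 cm/s × 864 = 2.765 m/d
Specific discharge q = 2.765 × 0.01500 = 0.04147 m/d
v_s = q/n_e = 0.04147/0.39 = 0.1063 m/d
   = 0.1063 × 365 = 38.8 m/yr

38.8 m/yr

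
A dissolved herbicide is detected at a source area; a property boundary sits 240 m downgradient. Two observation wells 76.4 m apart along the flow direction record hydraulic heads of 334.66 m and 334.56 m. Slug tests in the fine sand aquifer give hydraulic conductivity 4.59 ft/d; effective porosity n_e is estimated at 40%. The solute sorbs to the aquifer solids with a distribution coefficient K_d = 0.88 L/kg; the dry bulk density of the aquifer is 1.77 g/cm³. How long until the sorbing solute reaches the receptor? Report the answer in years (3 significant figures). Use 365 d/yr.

Hydraulic gradient i = (334.66 − 334.56) / 76.4 = 0.10 / 76.4 = 0.001309
K = 4.59 ft/d × 0.3048 = 1.399 m/d
Specific discharge q = 1.399 × 0.001309 = 0.001831 m/d
v_s = q/n_e = 0.001831/0.40 = 0.004578 m/d
Retardation R = 1 + ρ_b·K_d/n = 1 + 1.77×0.88/0.40 = 4.894
Contaminant velocity v_c = v/R = 0.004578/4.894 = 9.354e-4 m/d
t = L/v_c = 240/9.354e-4 = 256600 d
   = 256600/365 = 703 yr

703 years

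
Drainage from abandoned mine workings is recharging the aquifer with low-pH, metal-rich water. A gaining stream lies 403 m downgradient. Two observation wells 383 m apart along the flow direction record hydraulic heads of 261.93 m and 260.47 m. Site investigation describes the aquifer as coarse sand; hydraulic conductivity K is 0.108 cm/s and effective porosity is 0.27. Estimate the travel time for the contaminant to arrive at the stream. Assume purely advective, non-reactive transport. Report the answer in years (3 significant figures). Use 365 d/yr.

Hydraulic gradient i = (261.93 − 260.47) / 383 = 1.46 / 383 = 0.003812
K = 0.108 cm/s × 864 = 93.31 m/d
Specific discharge q = 93.31 × 0.003812 = 0.3557 m/d
v_s = q/n_e = 0.3557/0.27 = 1.317 m/d
t = L / v = 403 / 1.317 = 305.9 d
   = 305.9 / 365 = 0.838 yr

0.838 years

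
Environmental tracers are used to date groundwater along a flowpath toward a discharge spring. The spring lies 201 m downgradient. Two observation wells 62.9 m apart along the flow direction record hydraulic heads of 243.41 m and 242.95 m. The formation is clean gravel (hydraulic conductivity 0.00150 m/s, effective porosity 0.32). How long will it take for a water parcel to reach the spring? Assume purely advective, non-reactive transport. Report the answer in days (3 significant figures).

Hydraulic gradient i = (243.41 − 242.95) / 62.9 = 0.46 / 62.9 = 0.007313
K = 0.00150 m/s × 86400 s/d = 129.6 m/d
Specific discharge q = 129.6 × 0.007313 = 0.9478 m/d
v = Ki/n = 129.6·0.007313/0.32 = 2.962 m/d
t = L / v = 201 / 2.962 = 67.86 d

67.9 days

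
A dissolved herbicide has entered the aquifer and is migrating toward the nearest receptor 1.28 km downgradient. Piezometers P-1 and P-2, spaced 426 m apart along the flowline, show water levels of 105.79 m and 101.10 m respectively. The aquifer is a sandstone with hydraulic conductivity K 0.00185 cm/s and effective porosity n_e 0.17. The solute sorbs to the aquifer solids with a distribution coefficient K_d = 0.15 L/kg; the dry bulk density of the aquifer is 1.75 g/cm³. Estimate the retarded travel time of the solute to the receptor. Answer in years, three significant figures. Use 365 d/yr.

Hydraulic gradient i = (105.79 − 101.10) / 426 = 4.69 / 426 = 0.01101
K = 0.00185 cm/s × 864 = 1.598 m/d
Darcy flux q = K·i = 1.598 × 0.01101 = 0.01760 m/d
v_s = q/n_e = 0.01760/0.17 = 0.1035 m/d
Retardation R = 1 + ρ_b·K_d/n = 1 + 1.75×0.15/0.17 = 2.544
Contaminant velocity v_c = v/R = 0.1035/2.544 = 0.04069 m/d
L = 1.28 km = 1280 m
t = L/v_c = 1280/0.04069 = 31460 d
   = 31460/365 = 86.2 yr

86.2 years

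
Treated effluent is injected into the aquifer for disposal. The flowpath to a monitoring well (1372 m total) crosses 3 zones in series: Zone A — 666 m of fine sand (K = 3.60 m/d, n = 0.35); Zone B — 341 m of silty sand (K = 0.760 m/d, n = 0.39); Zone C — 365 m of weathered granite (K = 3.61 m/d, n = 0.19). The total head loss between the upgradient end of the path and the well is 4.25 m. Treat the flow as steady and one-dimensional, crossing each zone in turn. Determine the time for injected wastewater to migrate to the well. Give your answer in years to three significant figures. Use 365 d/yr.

Continuity: the same q passes through each zone, so ΔH = q·Σ(L_j/K_j) — the zones act as resistances in series.
Σ(L/K) = 666/3.60 + 341/0.760 + 365/3.61 = 185.0 + 448.7 + 101.1 = 734.8 d
q = ΔH / Σ(L/K) = 4.25 / 734.8 = 0.005784 m/d (same in every zone)
Zone A: v = q/n = 0.005784/0.35 = 0.01653 m/d → t_A = 666/0.01653 = 40300 d
Zone B: v = q/n = 0.005784/0.39 = 0.01483 m/d → t_B = 341/0.01483 = 22990 d
Zone C: v = q/n = 0.005784/0.19 = 0.03044 m/d → t_C = 365/0.03044 = 11990 d
Total t = 40300 + 22990 + 11990 = 75280 d
   = 75280 / 365 = 206 yr

206 years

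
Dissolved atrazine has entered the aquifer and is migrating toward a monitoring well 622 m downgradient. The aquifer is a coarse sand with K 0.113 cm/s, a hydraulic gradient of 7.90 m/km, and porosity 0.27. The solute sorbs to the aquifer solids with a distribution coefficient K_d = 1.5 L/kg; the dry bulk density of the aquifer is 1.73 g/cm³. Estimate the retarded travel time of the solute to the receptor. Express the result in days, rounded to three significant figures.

K = 0.113 cm/s × 864 = 97.63 m/d
q = Ki = 97.63 × 0.0079 = 0.7713 m/d
v_s = q/n_e = 0.7713/0.27 = 2.857 m/d
Retardation R = 1 + ρ_b·K_d/n = 1 + 1.73×1.5/0.27 = 10.61
Contaminant velocity v_c = v/R = 2.857/10.61 = 0.2692 m/d
t = L/v_c = 622/0.2692 = 2310 d

2310 days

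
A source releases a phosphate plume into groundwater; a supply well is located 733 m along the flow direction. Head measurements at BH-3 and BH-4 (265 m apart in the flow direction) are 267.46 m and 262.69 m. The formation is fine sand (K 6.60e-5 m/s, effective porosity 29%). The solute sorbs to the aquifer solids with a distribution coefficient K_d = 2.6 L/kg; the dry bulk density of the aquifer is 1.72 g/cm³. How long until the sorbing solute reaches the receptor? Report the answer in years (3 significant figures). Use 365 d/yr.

93.2 years

Hydraulic gradient i = (267.46 − 262.69) / 265 = 4.77 / 265 = 0.01800
K = 6.60e-5 m/s × 86400 s/d = 5.702 m/d
Darcy flux q = K·i = 5.702 × 0.01800 = 0.1026 m/d
v_s = q/n_e = 0.1026/0.29 = 0.3539 m/d
Retardation R = 1 + ρ_b·K_d/n = 1 + 1.72×2.6/0.29 = 16.42
Contaminant velocity v_c = v/R = 0.3539/16.42 = 0.02155 m/d
t = L/v_c = 733/0.02155 = 34010 d
   = 34010/365 = 93.2 yr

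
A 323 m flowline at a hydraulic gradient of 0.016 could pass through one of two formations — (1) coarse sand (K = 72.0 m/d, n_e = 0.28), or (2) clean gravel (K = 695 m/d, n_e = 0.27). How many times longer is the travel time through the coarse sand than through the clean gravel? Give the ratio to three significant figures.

10.0

Unit 1 (coarse sand): v = 72.0×0.016/0.28 = 4.114 m/d, t = 323/4.114 = 78.51 d
Unit 2 (clean gravel): v = 695×0.016/0.27 = 41.19 m/d, t = 323/41.19 = 7.843 d
t(coarse sand) / t(clean gravel) = 78.51/7.843 = 10.0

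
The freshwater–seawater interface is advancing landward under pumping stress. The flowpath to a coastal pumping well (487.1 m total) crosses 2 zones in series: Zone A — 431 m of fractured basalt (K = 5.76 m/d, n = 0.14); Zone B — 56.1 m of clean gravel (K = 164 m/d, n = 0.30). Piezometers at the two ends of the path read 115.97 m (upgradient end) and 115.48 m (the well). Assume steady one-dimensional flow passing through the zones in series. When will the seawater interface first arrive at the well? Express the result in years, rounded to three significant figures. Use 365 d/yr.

Total head drop ΔH = 115.97 − 115.48 = 0.49 m
Continuity: the same q passes through each zone, so ΔH = q·Σ(L_j/K_j) — the zones act as resistances in series.
Σ(L/K) = 431/5.76 + 56.1/164 = 74.83 + 0.3421 = 75.17 d
q = ΔH / Σ(L/K) = 0.49 / 75.17 = 0.006519 m/d (same in every zone)
Zone A: v = q/n = 0.006519/0.14 = 0.04656 m/d → t_A = 431/0.04656 = 9256 d
Zone B: v = q/n = 0.006519/0.30 = 0.02173 m/d → t_B = 56.1/0.02173 = 2582 d
Total t = 9256 + 2582 = 11840 d
   = 11840 / 365 = 32.4 yr

32.4 years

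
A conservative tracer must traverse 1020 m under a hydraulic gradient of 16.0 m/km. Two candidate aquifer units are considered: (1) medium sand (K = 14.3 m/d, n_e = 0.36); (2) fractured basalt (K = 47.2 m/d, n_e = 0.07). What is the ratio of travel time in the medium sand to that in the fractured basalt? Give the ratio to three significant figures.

Unit 1 (medium sand): v = 14.3×0.016/0.36 = 0.6356 m/d, t = 1020/0.6356 = 1605 d
Unit 2 (fractured basalt): v = 47.2×0.016/0.07 = 10.79 m/d, t = 1020/10.79 = 94.54 d
t(medium sand) / t(fractured basalt) = 1605/94.54 = 17.0

17.0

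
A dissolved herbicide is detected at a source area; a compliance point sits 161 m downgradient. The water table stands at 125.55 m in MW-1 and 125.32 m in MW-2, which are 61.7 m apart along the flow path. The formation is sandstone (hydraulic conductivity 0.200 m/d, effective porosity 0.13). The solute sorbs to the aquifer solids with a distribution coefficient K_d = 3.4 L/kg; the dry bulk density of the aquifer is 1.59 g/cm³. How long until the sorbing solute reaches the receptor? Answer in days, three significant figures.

1.20e6 days

Hydraulic gradient i = (125.55 − 125.32) / 61.7 = 0.23 / 61.7 = 0.003728
Specific discharge q = 0.200 × 0.003728 = 7.455e-4 m/d
v_s = q/n_e = 7.455e-4/0.13 = 0.005735 m/d
Retardation R = 1 + ρ_b·K_d/n = 1 + 1.59×3.4/0.13 = 42.58
Contaminant velocity v_c = v/R = 0.005735/42.58 = 1.347e-4 m/d
t = L/v_c = 161/1.347e-4 = 1.195e6 d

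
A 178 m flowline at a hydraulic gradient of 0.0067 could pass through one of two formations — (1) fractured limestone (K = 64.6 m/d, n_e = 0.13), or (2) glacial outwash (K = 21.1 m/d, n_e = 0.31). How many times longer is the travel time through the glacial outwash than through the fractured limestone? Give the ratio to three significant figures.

Unit 1 (fractured limestone): v = 64.6×0.0067/0.13 = 3.329 m/d, t = 178/3.329 = 53.46 d
Unit 2 (glacial outwash): v = 21.1×0.0067/0.31 = 0.4560 m/d, t = 178/0.4560 = 390.3 d
t(glacial outwash) / t(fractured limestone) = 390.3/53.46 = 7.30

7.30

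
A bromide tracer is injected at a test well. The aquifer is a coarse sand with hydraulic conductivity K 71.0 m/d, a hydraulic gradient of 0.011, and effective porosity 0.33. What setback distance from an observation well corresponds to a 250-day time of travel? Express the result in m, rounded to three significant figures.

Specific discharge q = 71.0 × 0.011 = 0.7810 m/d
Seepage velocity v = q / n = 0.7810 / 0.33 = 2.367 m/d
L = v × T = 2.367 × 250 = 591.7 m

592 m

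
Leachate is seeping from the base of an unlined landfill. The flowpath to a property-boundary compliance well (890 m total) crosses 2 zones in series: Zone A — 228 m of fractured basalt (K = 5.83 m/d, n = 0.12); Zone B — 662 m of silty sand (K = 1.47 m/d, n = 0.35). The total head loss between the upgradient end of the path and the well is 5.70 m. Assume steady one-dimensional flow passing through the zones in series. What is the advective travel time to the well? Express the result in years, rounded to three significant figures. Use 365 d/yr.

60.9 years

Continuity: the same q passes through each zone, so ΔH = q·Σ(L_j/K_j) — the zones act as resistances in series.
Σ(L/K) = 228/5.83 + 662/1.47 = 39.11 + 450.3 = 489.4 d
q = ΔH / Σ(L/K) = 5.70 / 489.4 = 0.01165 m/d (same in every zone)
Zone A: v = q/n = 0.01165/0.12 = 0.09705 m/d → t_A = 228/0.09705 = 2349 d
Zone B: v = q/n = 0.01165/0.35 = 0.03327 m/d → t_B = 662/0.03327 = 19900 d
Total t = 2349 + 19900 = 22240 d
   = 22240 / 365 = 60.9 yr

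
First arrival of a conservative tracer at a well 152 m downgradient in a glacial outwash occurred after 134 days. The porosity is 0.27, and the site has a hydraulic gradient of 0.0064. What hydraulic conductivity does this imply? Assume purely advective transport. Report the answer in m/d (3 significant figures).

v = L / t = 152 / 134 = 1.134 m/d
K = v · n / i = 1.134 × 0.27 / 0.0064 = 47.9 m/d

47.9 m/d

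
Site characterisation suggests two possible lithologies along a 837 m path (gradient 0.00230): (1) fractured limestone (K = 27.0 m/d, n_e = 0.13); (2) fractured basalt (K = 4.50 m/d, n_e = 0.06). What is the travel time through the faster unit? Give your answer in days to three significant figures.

Unit 1 (fractured limestone): v = 27.0×0.0023/0.13 = 0.4777 m/d, t = 837/0.4777 = 1752 d
Unit 2 (fractured basalt): v = 4.50×0.0023/0.06 = 0.1725 m/d, t = 837/0.1725 = 4852 d
Faster unit: t = 1750 d

1750 days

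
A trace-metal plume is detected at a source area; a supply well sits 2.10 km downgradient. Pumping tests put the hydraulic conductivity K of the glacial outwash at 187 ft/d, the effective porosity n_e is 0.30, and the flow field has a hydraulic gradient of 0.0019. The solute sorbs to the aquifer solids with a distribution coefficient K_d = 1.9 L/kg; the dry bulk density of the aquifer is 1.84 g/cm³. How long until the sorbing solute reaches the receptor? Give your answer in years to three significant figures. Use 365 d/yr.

K = 187 ft/d × 0.3048 = 57.00 m/d
Darcy flux q = K·i = 57.00 × 0.0019 = 0.1083 m/d
Seepage velocity v = q / n = 0.1083 / 0.30 = 0.3610 m/d
Retardation R = 1 + ρ_b·K_d/n = 1 + 1.84×1.9/0.30 = 12.65
Contaminant velocity v_c = v/R = 0.3610/12.65 = 0.02853 m/d
L = 2.10 km = 2100 m
t = L/v_c = 2100/0.02853 = 73610 d
   = 73610/365 = 202 yr

202 years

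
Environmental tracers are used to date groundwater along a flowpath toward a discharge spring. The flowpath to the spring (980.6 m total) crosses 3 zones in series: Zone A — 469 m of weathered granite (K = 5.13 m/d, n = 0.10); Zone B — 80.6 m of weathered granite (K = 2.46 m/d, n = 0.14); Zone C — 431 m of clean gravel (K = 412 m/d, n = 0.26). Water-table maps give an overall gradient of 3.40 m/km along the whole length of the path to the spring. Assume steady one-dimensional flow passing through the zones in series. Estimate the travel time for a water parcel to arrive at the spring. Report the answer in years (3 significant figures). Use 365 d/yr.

17.5 years

For zones in series the flux q is common to all zones; the equivalent conductivity is the harmonic (thickness-weighted) mean, K_eq = L_total / Σ(L_j/K_j).
Σ(L/K) = 469/5.13 + 80.6/2.46 + 431/412 = 91.42 + 32.76 + 1.046 = 125.2 d
K_eq = L_total / Σ(L/K) = 980.6 / 125.2 = 7.830 m/d
q = K_eq · i = 7.830 × 0.0034 = 0.02662 m/d (same in every zone)
Zone A: v = q/n = 0.02662/0.10 = 0.2662 m/d → t_A = 469/0.2662 = 1762 d
Zone B: v = q/n = 0.02662/0.14 = 0.1902 m/d → t_B = 80.6/0.1902 = 423.9 d
Zone C: v = q/n = 0.02662/0.26 = 0.1024 m/d → t_C = 431/0.1024 = 4209 d
Total t = 1762 + 423.9 + 4209 = 6395 d
   = 6395 / 365 = 17.5 yr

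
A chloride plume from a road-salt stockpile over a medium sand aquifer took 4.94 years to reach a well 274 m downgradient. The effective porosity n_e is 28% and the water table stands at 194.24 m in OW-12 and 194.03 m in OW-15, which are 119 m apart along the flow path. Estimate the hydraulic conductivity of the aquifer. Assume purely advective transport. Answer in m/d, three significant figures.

Hydraulic gradient i = (194.24 − 194.03) / 119 = 0.21 / 119 = 0.001765
t = 4.94 years = 1803 d
v = L / t = 274 / 1803 = 0.1520 m/d
K = v · n / i = 0.1520 × 0.28 / 0.001765 = 24.1 m/d

24.1 m/d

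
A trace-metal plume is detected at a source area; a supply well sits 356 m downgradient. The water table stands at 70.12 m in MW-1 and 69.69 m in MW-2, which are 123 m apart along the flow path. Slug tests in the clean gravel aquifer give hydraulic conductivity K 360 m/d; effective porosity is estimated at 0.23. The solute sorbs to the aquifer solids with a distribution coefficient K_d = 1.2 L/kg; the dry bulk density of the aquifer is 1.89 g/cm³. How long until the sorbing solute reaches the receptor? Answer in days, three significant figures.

707 days

Hydraulic gradient i = (70.12 − 69.69) / 123 = 0.43 / 123 = 0.003496
Specific discharge q = 360 × 0.003496 = 1.259 m/d
v_s = q/n_e = 1.259/0.23 = 5.472 m/d
Retardation R = 1 + ρ_b·K_d/n = 1 + 1.89×1.2/0.23 = 10.86
Contaminant velocity v_c = v/R = 5.472/10.86 = 0.5038 m/d
t = L/v_c = 356/0.5038 = 706.6 d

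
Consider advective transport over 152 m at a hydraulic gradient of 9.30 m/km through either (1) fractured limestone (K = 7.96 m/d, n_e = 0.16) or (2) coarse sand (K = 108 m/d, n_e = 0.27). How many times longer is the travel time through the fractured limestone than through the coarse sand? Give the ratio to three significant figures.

8.04

Unit 1 (fractured limestone): v = 7.96×0.0093/0.16 = 0.4627 m/d, t = 152/0.4627 = 328.5 d
Unit 2 (coarse sand): v = 108×0.0093/0.27 = 3.720 m/d, t = 152/3.720 = 40.86 d
t(fractured limestone) / t(coarse sand) = 328.5/40.86 = 8.04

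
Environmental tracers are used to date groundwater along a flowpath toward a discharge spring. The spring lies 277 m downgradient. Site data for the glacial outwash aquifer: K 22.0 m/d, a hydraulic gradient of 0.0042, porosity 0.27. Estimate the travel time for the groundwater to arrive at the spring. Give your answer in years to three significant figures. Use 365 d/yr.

Darcy flux q = K·i = 22.0 × 0.0042 = 0.09240 m/d
Average linear velocity = 0.09240 / 0.27 = 0.3422 m/d
t = L / v = 277 / 0.3422 = 809.4 d
   = 809.4 / 365 = 2.22 yr

2.22 years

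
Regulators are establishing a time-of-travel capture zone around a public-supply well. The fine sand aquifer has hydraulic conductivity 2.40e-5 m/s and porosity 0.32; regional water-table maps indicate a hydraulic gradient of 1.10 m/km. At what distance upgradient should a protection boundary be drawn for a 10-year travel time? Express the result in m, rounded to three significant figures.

K = 2.40e-5 m/s × 86400 s/d = 2.074 m/d
Darcy flux q = K·i = 2.074 × 0.0011 = 0.002281 m/d
Average linear velocity = 0.002281 / 0.32 = 0.007128 m/d
T = 10 yr × 365 = 3650 d
L = v × T = 0.007128 × 3650 = 26.02 m

26.0 m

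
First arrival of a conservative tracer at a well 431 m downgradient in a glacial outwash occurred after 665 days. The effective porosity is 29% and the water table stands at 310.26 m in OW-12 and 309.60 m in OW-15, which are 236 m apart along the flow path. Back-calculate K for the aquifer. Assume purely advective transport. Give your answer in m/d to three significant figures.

67.2 m/d

Hydraulic gradient i = (310.26 − 309.60) / 236 = 0.66 / 236 = 0.002797
v = L / t = 431 / 665 = 0.6481 m/d
K = v · n / i = 0.6481 × 0.29 / 0.002797 = 67.2 m/d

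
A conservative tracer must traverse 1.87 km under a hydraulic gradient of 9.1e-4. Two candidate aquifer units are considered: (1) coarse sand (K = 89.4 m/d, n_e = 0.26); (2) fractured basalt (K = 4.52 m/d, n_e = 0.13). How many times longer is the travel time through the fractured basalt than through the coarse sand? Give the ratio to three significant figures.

Unit 1 (coarse sand): v = 89.4×9.1e-4/0.26 = 0.3129 m/d, t = 1870/0.3129 = 5976 d
Unit 2 (fractured basalt): v = 4.52×9.1e-4/0.13 = 0.03164 m/d, t = 1870/0.03164 = 59100 d
t(fractured basalt) / t(coarse sand) = 59100/5976 = 9.89

9.89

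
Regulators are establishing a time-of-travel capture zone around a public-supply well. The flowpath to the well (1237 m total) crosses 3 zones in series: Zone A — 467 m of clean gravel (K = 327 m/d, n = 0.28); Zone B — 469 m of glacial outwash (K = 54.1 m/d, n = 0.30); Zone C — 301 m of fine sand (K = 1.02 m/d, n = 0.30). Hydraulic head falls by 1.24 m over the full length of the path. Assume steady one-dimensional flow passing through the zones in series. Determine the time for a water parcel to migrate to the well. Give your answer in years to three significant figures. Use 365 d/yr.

244 years

Continuity: the same q passes through each zone, so ΔH = q·Σ(L_j/K_j) — the zones act as resistances in series.
Σ(L/K) = 467/327 + 469/54.1 + 301/1.02 = 1.428 + 8.669 + 295.1 = 305.2 d
q = ΔH / Σ(L/K) = 1.24 / 305.2 = 0.004063 m/d (same in every zone)
Zone A: v = q/n = 0.004063/0.28 = 0.01451 m/d → t_A = 467/0.01451 = 32180 d
Zone B: v = q/n = 0.004063/0.30 = 0.01354 m/d → t_B = 469/0.01354 = 34630 d
Zone C: v = q/n = 0.004063/0.30 = 0.01354 m/d → t_C = 301/0.01354 = 22230 d
Total t = 32180 + 34630 + 22230 = 89040 d
   = 89040 / 365 = 244 yr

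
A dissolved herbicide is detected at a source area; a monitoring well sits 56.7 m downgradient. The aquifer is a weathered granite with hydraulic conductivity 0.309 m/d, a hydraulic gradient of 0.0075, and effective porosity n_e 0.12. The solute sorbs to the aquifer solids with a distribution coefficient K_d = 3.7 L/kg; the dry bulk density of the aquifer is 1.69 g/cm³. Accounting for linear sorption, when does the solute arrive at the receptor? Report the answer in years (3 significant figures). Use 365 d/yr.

427 years

Specific discharge q = 0.309 × 0.0075 = 0.002317 m/d
Seepage velocity v = q / n = 0.002317 / 0.12 = 0.01931 m/d
Retardation R = 1 + ρ_b·K_d/n = 1 + 1.69×3.7/0.12 = 53.11
Contaminant velocity v_c = v/R = 0.01931/53.11 = 3.636e-4 m/d
t = L/v_c = 56.7/3.636e-4 = 155900 d
   = 155900/365 = 427 yr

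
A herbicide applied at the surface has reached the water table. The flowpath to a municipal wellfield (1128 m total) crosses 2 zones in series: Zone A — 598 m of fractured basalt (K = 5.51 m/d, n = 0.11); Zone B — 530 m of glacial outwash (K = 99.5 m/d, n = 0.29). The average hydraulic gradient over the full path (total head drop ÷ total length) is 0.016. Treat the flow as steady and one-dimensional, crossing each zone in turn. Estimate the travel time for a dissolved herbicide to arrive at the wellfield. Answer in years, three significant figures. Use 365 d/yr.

For zones in series the flux q is common to all zones; the equivalent conductivity is the harmonic (thickness-weighted) mean, K_eq = L_total / Σ(L_j/K_j).
Σ(L/K) = 598/5.51 + 530/99.5 = 108.5 + 5.327 = 113.9 d
K_eq = L_total / Σ(L/K) = 1128 / 113.9 = 9.907 m/d
q = K_eq · i = 9.907 × 0.016 = 0.1585 m/d (same in every zone)
Zone A: v = q/n = 0.1585/0.11 = 1.441 m/d → t_A = 598/1.441 = 415.0 d
Zone B: v = q/n = 0.1585/0.29 = 0.5466 m/d → t_B = 530/0.5466 = 969.6 d
Total t = 415.0 + 969.6 = 1385 d
   = 1385 / 365 = 3.79 yr

3.79 years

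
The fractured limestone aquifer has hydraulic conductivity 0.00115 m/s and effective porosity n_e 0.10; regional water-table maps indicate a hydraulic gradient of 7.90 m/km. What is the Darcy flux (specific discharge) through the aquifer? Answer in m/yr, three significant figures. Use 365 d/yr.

287 m/yr

K = 0.00115 m/s × 86400 s/d = 99.36 m/d
Darcy flux q = K·i = 99.36 × 0.0079 = 0.7849 m/d
   = 0.7849 × 365 = 287 m/yr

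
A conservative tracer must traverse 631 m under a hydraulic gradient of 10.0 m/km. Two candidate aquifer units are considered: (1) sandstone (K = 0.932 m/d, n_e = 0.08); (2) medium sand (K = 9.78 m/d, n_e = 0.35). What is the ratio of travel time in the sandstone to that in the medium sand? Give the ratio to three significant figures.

Unit 1 (sandstone): v = 0.932×0.010/0.08 = 0.1165 m/d, t = 631/0.1165 = 5416 d
Unit 2 (medium sand): v = 9.78×0.010/0.35 = 0.2794 m/d, t = 631/0.2794 = 2258 d
t(sandstone) / t(medium sand) = 5416/2258 = 2.40

2.40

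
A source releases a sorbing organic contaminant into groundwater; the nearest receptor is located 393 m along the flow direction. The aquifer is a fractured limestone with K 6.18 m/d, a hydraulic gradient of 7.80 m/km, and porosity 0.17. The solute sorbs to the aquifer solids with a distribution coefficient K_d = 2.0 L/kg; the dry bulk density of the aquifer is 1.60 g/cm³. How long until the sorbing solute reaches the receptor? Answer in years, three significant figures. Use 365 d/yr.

75.3 years

Specific discharge q = 6.18 × 0.0078 = 0.04820 m/d
v = Ki/n = 6.18·0.0078/0.17 = 0.2836 m/d
Retardation R = 1 + ρ_b·K_d/n = 1 + 1.60×2.0/0.17 = 19.82
Contaminant velocity v_c = v/R = 0.2836/19.82 = 0.01430 m/d
t = L/v_c = 393/0.01430 = 27480 d
   = 27480/365 = 75.3 yr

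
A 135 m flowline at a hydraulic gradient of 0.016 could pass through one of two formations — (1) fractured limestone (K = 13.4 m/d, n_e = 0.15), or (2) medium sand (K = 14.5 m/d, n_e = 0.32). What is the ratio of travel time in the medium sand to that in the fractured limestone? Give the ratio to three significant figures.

Unit 1 (fractured limestone): v = 13.4×0.016/0.15 = 1.429 m/d, t = 135/1.429 = 94.45 d
Unit 2 (medium sand): v = 14.5×0.016/0.32 = 0.7250 m/d, t = 135/0.7250 = 186.2 d
t(medium sand) / t(fractured limestone) = 186.2/94.45 = 1.97

1.97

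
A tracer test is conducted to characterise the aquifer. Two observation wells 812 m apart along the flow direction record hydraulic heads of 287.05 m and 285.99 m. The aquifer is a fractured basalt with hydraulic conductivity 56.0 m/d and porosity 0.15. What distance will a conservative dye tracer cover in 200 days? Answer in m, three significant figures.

Hydraulic gradient i = (287.05 − 285.99) / 812 = 1.06 / 812 = 0.001305
Specific discharge q = 56.0 × 0.001305 = 0.07310 m/d
v = Ki/n = 56.0·0.001305/0.15 = 0.4874 m/d
L = v × T = 0.4874 × 200 = 97.47 m

97.5 m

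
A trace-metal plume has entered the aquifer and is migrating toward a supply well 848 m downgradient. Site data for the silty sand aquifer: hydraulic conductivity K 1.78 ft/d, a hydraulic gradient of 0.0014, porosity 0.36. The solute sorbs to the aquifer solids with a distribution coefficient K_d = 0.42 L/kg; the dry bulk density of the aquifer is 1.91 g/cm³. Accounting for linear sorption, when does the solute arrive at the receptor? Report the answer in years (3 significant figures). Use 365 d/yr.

3550 years

K = 1.78 ft/d × 0.3048 = 0.5425 m/d
Specific discharge q = 0.5425 × 0.0014 = 7.596e-4 m/d
v_s = q/n_e = 7.596e-4/0.36 = 0.002110 m/d
Retardation R = 1 + ρ_b·K_d/n = 1 + 1.91×0.42/0.36 = 3.228
Contaminant velocity v_c = v/R = 0.002110/3.228 = 6.536e-4 m/d
t = L/v_c = 848/6.536e-4 = 1.298e6 d
   = 1.298e6/365 = 3550 yr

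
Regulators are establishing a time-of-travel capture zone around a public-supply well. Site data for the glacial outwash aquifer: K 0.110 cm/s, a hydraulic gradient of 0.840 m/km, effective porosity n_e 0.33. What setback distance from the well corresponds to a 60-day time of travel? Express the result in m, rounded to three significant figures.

14.5 m

K = 0.110 cm/s × 864 = 95.04 m/d
q = Ki = 95.04 × 8.4e-4 = 0.07983 m/d
Seepage velocity v = q / n = 0.07983 / 0.33 = 0.2419 m/d
L = v × T = 0.2419 × 60 = 14.52 m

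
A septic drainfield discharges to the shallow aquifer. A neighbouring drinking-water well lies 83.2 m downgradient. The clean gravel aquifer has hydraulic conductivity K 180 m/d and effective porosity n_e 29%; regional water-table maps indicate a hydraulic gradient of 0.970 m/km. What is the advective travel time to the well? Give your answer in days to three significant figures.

q = Ki = 180 × 9.7e-4 = 0.1746 m/d
v = Ki/n = 180·9.7e-4/0.29 = 0.6021 m/d
t = L / v = 83.2 / 0.6021 = 138.2 d

138 days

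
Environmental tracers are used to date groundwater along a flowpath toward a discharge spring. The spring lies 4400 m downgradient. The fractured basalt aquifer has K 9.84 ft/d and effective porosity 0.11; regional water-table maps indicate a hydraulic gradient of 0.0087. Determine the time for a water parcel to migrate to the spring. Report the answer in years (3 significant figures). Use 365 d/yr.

50.8 years

K = 9.84 ft/d × 0.3048 = 2.999 m/d
q = Ki = 2.999 × 0.0087 = 0.02609 m/d
v_s = q/n_e = 0.02609/0.11 = 0.2372 m/d
t = L / v = 4400 / 0.2372 = 18550 d
   = 18550 / 365 = 50.8 yr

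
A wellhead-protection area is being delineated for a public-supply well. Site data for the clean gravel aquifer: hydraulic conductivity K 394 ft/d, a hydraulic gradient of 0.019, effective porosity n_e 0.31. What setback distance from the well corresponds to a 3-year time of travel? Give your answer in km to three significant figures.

K = 394 ft/d × 0.3048 = 120.1 m/d
Darcy flux q = K·i = 120.1 × 0.019 = 2.282 m/d
Average linear velocity = 2.282 / 0.31 = 7.360 m/d
T = 3 yr × 365 = 1095 d
L = v × T = 7.360 × 1095 = 8060 m
   = 8.06 km

8.06 km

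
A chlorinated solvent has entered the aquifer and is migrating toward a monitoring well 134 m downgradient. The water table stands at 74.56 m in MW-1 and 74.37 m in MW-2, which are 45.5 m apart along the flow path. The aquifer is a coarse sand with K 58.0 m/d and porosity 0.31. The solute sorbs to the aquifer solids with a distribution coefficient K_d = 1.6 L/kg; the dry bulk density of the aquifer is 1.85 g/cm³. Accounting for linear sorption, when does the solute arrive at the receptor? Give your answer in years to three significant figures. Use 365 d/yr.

4.96 years

Hydraulic gradient i = (74.56 − 74.37) / 45.5 = 0.19 / 45.5 = 0.004176
q = Ki = 58.0 × 0.004176 = 0.2422 m/d
v = Ki/n = 58.0·0.004176/0.31 = 0.7813 m/d
Retardation R = 1 + ρ_b·K_d/n = 1 + 1.85×1.6/0.31 = 10.55
Contaminant velocity v_c = v/R = 0.7813/10.55 = 0.07407 m/d
t = L/v_c = 134/0.07407 = 1809 d
   = 1809/365 = 4.96 yr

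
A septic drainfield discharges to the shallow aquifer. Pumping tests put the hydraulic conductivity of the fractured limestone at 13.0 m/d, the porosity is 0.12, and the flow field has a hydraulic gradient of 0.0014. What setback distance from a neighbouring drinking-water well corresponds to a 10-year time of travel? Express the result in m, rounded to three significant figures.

Darcy flux q = K·i = 13.0 × 0.0014 = 0.01820 m/d
v = Ki/n = 13.0·0.0014/0.12 = 0.1517 m/d
T = 10 yr × 365 = 3650 d
L = v × T = 0.1517 × 3650 = 553.6 m

554 m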